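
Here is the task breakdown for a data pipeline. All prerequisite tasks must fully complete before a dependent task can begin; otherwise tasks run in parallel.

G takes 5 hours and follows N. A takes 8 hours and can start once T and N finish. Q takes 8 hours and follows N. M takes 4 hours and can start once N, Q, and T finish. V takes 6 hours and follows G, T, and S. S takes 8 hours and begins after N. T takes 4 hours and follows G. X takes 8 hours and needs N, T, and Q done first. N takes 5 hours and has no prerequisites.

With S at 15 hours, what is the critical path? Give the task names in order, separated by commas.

Actual critical path: N→G→T→A = 5+5+4+8 = 22 ⇒ 22 hours.
The longest path through S is only 19 hours, so S has float 3.
The binding chain switches to N→S→V = 5+15+6 = 26; finish 26 hours.

N, S, V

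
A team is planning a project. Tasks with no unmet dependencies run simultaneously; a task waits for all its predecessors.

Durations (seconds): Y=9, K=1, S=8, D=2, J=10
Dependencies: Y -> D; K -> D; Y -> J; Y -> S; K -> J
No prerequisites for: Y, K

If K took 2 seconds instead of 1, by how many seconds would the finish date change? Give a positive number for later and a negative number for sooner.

0

Baseline: Y→J = 9+10 = 19 → 19 seconds.
K is off the critical path — its longest chain is 11 seconds, giving 8 of slack.
No other chain overtakes it, so the finish is 19 seconds.
Change in finish: 19 − 19 = +0 seconds.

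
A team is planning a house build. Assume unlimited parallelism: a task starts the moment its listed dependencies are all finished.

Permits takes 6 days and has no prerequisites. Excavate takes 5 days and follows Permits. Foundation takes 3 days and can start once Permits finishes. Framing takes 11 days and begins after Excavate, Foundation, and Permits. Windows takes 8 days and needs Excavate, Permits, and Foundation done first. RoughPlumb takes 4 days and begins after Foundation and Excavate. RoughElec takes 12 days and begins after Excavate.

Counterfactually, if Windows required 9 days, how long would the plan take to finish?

23

Actual critical path: Permits→Excavate→RoughElec = 6+5+12 = 23 ⇒ 23 days.
Windows is off the critical path — its longest chain is 19 days, giving 4 of slack.
The critical path is still Permits→Excavate→RoughElec; finish is now 23 days.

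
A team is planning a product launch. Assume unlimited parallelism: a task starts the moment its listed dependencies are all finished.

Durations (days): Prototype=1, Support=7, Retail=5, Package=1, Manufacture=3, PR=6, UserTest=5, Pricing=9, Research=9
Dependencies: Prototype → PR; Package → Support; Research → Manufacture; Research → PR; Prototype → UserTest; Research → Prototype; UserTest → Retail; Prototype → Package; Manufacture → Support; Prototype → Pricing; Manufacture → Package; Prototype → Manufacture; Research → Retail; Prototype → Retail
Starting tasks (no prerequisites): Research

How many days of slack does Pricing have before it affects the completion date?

2

The longest chain is Research→Prototype→Manufacture→Package→Support = 9+1+3+1+7 = 21; overall finish 21 days.
Pricing finishes as early as 19 and must finish by 21.
Slack of Pricing = 12 − 10 = 2 days.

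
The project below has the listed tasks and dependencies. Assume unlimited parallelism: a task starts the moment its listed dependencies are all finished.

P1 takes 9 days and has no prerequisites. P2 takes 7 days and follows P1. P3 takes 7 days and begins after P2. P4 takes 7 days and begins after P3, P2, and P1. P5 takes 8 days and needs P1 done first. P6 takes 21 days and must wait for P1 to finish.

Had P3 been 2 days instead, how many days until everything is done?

30

As given, the longest chain is P1→P2→P3→P4 = 9+7+7+7 = 30, so the finish is 30 days.
P3 lies on that path, so at 2 days the path becomes 25 days.
The binding chain switches to P1→P6 = 9+21 = 30; finish 30 days.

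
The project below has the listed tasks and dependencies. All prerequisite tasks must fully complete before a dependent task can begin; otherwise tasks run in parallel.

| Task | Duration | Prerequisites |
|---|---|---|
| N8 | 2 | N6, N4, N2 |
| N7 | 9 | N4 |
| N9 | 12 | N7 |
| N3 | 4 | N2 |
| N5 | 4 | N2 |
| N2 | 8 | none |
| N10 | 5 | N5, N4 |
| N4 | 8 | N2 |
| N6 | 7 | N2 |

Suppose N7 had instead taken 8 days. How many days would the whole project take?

Actual critical path: N2→N4→N7→N9 = 8+8+9+12 = 37 ⇒ 37 days.
Since N7 is critical, the -1 change carries straight to that chain (now 36 days).
No other chain overtakes it, so the finish is 36 days.

36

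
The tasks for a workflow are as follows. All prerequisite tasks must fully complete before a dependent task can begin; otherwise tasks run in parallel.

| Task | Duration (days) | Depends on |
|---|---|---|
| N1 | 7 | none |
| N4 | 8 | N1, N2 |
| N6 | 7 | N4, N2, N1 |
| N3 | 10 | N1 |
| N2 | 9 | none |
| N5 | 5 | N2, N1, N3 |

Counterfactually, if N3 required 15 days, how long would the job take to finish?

27

As given, the longest chain is N2→N4→N6 = 9+8+7 = 24, so the finish is 24 days.
The longest path through N3 is only 22 days, so N3 has float 2.
New critical path: N1→N3→N5 = 7+15+5 = 27 ⇒ 27 days.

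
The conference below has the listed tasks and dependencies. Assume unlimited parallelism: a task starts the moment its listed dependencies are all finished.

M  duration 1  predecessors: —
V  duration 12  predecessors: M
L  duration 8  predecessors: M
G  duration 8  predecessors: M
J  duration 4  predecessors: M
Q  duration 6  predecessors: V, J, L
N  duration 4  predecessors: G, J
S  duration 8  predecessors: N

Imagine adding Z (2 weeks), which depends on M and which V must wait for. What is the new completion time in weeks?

21

Originally the project takes 21 weeks.
With Z inserted, V now waits for max(M, Z).
New critical path: M→Z→V→Q = 1+2+12+6 = 21 ⇒ 21 weeks.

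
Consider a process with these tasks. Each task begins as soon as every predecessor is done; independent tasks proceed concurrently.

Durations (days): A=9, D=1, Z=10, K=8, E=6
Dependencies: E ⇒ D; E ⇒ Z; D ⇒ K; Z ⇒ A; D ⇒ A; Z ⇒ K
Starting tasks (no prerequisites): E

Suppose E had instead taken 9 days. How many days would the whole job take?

28

As given, the longest chain is E→Z→A = 6+10+9 = 25, so the finish is 25 days.
Since E is critical, the +3 change carries straight to that chain (now 28 days).
No other chain overtakes it, so the finish is 28 days.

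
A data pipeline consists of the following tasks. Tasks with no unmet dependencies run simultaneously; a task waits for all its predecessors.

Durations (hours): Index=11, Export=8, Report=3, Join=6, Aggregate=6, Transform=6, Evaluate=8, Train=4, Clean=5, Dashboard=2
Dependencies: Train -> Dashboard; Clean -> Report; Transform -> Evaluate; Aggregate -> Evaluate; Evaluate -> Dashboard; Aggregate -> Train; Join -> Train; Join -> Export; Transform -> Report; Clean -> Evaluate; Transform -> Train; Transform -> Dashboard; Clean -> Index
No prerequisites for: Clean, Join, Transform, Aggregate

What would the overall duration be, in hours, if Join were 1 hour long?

Actual critical path: Clean→Index = 5+11 = 16 ⇒ 16 hours.
The longest path through Join is only 14 hours, so Join has float 2.
The critical path is still Clean→Index; finish is now 16 hours.

16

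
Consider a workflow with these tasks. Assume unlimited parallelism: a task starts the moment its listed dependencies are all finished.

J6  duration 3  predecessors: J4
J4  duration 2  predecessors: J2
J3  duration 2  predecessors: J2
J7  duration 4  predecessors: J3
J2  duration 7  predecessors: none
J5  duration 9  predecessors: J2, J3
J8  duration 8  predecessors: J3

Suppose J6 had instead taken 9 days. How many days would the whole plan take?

18

Actual critical path: J2→J3→J5 = 7+2+9 = 18 ⇒ 18 days.
The longest path through J6 is only 12 days, so J6 has float 6.
That remains the longest chain; total 18 days.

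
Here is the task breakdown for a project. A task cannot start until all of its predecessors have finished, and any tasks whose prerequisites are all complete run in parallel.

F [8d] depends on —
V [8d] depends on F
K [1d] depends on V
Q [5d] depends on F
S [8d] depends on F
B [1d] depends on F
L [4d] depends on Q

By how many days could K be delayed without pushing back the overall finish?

The longest chain is F→V→K = 8+8+1 = 17; overall finish 17 days.
Longest path through K: 17 days (earliest finish 17, latest finish 17).
So K can slip 17 − 17 = 0 days.

0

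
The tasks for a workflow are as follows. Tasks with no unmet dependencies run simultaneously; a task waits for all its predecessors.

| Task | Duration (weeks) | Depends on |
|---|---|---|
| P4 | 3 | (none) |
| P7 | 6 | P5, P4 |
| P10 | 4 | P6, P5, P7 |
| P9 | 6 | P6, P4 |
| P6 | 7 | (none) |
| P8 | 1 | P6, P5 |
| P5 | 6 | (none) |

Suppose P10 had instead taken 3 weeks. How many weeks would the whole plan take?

The binding path is P5→P7→P10 = 6+6+4 = 16; finish at 16 weeks.
P10 lies on that path, so at 3 weeks the path becomes 15 weeks.
That remains the longest chain; total 15 weeks.

15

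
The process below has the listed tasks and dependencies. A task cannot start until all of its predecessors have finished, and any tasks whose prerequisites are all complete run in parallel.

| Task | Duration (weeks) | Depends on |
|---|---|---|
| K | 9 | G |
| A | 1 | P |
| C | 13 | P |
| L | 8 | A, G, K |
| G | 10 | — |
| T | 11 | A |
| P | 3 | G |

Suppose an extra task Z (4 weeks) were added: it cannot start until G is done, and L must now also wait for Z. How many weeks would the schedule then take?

27

Originally the schedule takes 27 weeks.
With Z inserted, L now waits for max(A, G, K, Z).
New critical path: G→K→L = 10+9+8 = 27 ⇒ 27 weeks.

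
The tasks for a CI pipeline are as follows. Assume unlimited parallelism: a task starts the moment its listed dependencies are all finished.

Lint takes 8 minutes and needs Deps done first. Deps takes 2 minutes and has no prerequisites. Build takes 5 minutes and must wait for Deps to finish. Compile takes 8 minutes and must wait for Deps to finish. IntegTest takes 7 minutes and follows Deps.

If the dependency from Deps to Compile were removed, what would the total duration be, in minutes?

10

With the dependency in place, Deps→Compile = 2+8 = 10 sets the finish at 10 minutes.
Without Deps→Compile, Compile's earliest start moves from 2 to 0.
New critical path: Deps→Lint = 2+8 = 10 ⇒ 10 minutes.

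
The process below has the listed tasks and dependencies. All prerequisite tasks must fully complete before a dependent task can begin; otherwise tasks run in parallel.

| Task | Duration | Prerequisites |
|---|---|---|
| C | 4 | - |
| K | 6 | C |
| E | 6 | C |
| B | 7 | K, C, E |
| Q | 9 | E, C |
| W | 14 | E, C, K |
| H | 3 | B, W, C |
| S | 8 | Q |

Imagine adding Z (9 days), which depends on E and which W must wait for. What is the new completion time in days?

Originally the process takes 27 days.
With Z inserted, W now waits for max(E, C, K, Z).
New critical path: C→E→Z→W→H = 4+6+9+14+3 = 36 ⇒ 36 days.

36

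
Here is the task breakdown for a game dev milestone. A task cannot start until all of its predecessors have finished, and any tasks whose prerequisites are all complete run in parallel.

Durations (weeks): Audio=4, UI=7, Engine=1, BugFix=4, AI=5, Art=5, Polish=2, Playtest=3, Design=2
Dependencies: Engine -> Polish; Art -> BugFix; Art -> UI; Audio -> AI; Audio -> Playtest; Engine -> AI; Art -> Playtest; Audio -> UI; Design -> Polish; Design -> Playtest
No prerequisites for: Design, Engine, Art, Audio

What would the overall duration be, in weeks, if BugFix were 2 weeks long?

Baseline: Art→UI = 5+7 = 12 → 12 weeks.
BugFix has 3 weeks of float (longest path through it is 9).
The critical path is still Art→UI; finish is now 12 weeks.

12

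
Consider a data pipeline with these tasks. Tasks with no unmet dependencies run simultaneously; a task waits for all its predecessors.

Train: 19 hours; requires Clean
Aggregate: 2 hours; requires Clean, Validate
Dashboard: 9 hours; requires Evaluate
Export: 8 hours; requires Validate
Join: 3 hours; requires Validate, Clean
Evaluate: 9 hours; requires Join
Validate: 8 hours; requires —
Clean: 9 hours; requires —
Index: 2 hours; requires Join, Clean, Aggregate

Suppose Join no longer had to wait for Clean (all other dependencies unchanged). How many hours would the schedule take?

29

Original critical path: Clean→Join→Evaluate→Dashboard = 9+3+9+9 = 30 ⇒ 30 hours.
Without Clean→Join, Join's earliest start moves from 9 to 8.
New critical path: Validate→Join→Evaluate→Dashboard = 8+3+9+9 = 29 ⇒ 29 hours.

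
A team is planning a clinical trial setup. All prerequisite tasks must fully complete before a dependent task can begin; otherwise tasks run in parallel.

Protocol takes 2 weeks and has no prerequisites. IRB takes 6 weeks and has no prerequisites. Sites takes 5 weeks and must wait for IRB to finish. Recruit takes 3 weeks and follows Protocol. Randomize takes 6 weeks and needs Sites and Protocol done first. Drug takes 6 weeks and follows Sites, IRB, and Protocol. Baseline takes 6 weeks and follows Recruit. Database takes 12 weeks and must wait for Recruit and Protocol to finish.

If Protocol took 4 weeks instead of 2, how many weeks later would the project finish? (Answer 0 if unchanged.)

Critical path before the change: Protocol→Recruit→Database = 2+3+12 = 17 giving 17 weeks.
Protocol lies on that path, so at 4 weeks the path becomes 19 weeks.
No other chain overtakes it, so the finish is 19 weeks.
Change in finish: 19 − 17 = +2 weeks.

2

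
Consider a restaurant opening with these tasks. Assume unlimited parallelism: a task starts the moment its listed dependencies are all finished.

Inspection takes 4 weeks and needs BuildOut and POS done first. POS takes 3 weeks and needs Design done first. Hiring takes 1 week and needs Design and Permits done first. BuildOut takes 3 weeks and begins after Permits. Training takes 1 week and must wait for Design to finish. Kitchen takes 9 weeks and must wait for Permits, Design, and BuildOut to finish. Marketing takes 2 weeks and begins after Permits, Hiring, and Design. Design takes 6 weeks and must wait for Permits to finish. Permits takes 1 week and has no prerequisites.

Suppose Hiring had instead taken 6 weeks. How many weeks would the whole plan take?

As given, the longest chain is Permits→Design→Kitchen = 1+6+9 = 16, so the finish is 16 weeks.
Hiring is off the critical path — its longest chain is 10 weeks, giving 6 of slack.
No other chain overtakes it, so the finish is 16 weeks.

16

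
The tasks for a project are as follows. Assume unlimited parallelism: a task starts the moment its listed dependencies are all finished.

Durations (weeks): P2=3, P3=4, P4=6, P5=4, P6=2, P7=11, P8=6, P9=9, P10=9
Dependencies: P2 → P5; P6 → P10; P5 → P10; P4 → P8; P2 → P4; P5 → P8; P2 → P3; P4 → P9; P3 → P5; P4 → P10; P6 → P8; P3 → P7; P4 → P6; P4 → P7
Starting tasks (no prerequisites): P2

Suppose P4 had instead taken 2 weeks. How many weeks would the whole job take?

Critical path before the change: P2→P4→P6→P10 = 3+6+2+9 = 20 giving 20 weeks.
P4 is on the critical path; changing it to 2 makes that path 16 weeks.
New critical path: P2→P3→P5→P10 = 3+4+4+9 = 20 ⇒ 20 weeks.

20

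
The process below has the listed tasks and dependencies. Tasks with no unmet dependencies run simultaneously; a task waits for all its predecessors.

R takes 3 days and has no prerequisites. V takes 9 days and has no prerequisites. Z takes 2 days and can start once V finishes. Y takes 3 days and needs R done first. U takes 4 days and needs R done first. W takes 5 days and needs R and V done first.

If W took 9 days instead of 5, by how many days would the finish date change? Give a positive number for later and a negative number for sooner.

The binding path is V→W = 9+5 = 14; finish at 14 days.
W lies on that path, so at 9 days the path becomes 18 days.
The critical path is still V→W; finish is now 18 days.
Change in finish: 18 − 14 = +4 days.

4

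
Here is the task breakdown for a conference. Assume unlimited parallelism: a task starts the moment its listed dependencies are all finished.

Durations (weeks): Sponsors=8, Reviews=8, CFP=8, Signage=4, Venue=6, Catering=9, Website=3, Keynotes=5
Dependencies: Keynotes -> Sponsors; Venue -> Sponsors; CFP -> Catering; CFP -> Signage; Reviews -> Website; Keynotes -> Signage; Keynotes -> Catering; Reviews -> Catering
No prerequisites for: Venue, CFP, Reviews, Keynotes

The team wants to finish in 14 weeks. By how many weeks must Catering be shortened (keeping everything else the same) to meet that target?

Current finish: 17 weeks; target: 14.
Catering is on every critical path, so each week cut from Catering cuts the finish by one (this holds down to a finish of 14).
Need 17 − 14 = 3 weeks off Catering → Catering becomes 6 weeks, finish becomes 14.

3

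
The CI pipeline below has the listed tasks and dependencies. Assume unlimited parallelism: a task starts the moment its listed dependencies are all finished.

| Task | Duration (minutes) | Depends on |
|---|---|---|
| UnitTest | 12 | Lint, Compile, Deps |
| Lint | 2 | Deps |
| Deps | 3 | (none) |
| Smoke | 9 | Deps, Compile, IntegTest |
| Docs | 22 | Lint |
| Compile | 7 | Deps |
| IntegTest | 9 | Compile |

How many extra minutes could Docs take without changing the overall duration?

1

Critical path: Deps→Compile→IntegTest→Smoke = 3+7+9+9 = 28, so the finish is 28 minutes.
Longest path through Docs: 27 minutes (earliest finish 27, latest finish 28).
Float = 28 − 27 = 1.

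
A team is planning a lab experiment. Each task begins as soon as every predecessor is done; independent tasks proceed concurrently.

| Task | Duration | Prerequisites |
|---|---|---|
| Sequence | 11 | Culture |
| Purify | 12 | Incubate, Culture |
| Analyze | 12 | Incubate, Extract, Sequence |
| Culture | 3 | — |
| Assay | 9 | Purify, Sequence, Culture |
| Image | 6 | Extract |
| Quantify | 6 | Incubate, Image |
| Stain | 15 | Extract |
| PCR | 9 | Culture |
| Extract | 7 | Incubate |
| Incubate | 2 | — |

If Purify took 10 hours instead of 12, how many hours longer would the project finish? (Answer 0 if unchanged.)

Actual critical path: Culture→Sequence→Analyze = 3+11+12 = 26 ⇒ 26 hours.
Purify is off the critical path — its longest chain is 24 hours, giving 2 of slack.
The critical path is still Culture→Sequence→Analyze; finish is now 26 hours.
Change in finish: 26 − 26 = +0 hours.

0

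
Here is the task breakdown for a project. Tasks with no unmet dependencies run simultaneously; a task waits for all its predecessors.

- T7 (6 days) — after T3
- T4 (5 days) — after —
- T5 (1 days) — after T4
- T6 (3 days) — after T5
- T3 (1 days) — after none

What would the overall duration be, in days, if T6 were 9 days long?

15

The binding path is T4→T5→T6 = 5+1+3 = 9; finish at 9 days.
T6 is on the critical path; changing it to 9 makes that path 15 days.
The critical path is still T4→T5→T6; finish is now 15 days.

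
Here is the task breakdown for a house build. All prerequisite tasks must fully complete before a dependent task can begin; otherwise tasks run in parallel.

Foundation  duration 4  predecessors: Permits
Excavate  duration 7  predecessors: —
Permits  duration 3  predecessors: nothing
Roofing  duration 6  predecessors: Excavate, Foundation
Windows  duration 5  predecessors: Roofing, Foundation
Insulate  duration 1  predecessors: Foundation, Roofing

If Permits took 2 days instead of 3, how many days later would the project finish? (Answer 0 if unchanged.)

0

Actual critical path: Permits→Foundation→Roofing→Windows = 3+4+6+5 = 18 ⇒ 18 days.
Since Permits is critical, the -1 change carries straight to that chain (now 17 days).
The binding chain switches to Excavate→Roofing→Windows = 7+6+5 = 18; finish 18 days.
Change in finish: 18 − 18 = +0 days.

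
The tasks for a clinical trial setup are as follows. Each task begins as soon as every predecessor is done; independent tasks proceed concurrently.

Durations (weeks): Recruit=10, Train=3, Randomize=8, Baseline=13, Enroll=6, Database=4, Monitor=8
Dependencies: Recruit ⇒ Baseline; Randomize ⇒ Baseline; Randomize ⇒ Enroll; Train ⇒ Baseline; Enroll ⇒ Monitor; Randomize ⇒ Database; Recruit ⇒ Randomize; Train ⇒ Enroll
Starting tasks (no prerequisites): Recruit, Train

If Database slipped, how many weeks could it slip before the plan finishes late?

Critical path: Recruit→Randomize→Enroll→Monitor = 10+8+6+8 = 32, so the finish is 32 weeks.
Database finishes as early as 22 and must finish by 32.
Slack of Database = 28 − 18 = 10 weeks.

10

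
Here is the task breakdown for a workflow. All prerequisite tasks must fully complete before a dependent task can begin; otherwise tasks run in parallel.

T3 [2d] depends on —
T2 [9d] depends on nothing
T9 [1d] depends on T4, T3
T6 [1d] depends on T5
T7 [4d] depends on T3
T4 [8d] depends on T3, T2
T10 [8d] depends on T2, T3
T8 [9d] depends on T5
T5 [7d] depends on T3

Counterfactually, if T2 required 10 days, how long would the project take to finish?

Actual critical path: T2→T4→T9 = 9+8+1 = 18 ⇒ 18 days.
Since T2 is critical, the +1 change carries straight to that chain (now 19 days).
The critical path is still T2→T4→T9; finish is now 19 days.

19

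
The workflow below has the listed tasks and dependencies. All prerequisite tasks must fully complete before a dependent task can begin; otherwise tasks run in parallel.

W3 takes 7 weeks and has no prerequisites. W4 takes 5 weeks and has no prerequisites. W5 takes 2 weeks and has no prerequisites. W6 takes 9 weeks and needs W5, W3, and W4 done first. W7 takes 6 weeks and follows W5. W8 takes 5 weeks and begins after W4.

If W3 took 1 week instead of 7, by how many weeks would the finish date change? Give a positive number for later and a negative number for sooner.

-2

Actual critical path: W3→W6 = 7+9 = 16 ⇒ 16 weeks.
W3 lies on that path, so at 1 week the path becomes 10 weeks.
Now W4→W6 = 5+9 = 14 is longest, so the finish becomes 14 weeks.
Change in finish: 14 − 16 = -2 weeks.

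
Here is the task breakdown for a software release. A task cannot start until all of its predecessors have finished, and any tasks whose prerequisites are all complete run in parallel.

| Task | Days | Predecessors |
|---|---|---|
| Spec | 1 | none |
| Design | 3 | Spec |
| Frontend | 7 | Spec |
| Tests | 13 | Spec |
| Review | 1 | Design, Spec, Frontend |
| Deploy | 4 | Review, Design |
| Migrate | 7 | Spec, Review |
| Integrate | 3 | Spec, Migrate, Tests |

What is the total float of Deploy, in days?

6

Critical path: Spec→Frontend→Review→Migrate→Integrate = 1+7+1+7+3 = 19, so the finish is 19 days.
Deploy finishes as early as 13 and must finish by 19.
So Deploy can slip 19 − 13 = 6 days.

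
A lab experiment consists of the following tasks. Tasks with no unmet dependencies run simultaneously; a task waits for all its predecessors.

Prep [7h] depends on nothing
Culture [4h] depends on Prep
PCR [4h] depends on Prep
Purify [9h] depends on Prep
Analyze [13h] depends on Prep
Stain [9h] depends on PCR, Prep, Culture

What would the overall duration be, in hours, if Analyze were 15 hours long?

22

Critical path before the change: Prep→Analyze = 7+13 = 20 giving 20 hours.
Analyze lies on that path, so at 15 hours the path becomes 22 hours.
That remains the longest chain; total 22 hours.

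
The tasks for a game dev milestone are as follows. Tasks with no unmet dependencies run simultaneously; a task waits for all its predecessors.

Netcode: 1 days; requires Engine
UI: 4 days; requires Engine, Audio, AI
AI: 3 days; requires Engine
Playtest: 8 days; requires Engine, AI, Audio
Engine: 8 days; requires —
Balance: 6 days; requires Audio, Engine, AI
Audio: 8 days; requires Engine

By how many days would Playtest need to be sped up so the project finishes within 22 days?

2

Current finish: 24 days; target: 22.
Playtest is on every critical path, so each day cut from Playtest cuts the finish by one (this holds down to a finish of 22).
Need 24 − 22 = 2 days off Playtest → Playtest becomes 6 days, finish becomes 22.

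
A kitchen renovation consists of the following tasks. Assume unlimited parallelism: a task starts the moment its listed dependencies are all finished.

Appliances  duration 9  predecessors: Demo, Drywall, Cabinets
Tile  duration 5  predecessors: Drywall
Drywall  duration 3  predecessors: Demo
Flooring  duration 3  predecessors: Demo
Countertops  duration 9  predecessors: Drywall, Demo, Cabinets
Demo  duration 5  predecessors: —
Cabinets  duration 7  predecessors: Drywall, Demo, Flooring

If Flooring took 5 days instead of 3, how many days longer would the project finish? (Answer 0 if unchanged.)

The binding path is Demo→Flooring→Cabinets→Countertops = 5+3+7+9 = 24; finish at 24 days.
Flooring is on the critical path; changing it to 5 makes that path 26 days.
The critical path is still Demo→Flooring→Cabinets→Countertops; finish is now 26 days.
Change in finish: 26 − 24 = +2 days.

2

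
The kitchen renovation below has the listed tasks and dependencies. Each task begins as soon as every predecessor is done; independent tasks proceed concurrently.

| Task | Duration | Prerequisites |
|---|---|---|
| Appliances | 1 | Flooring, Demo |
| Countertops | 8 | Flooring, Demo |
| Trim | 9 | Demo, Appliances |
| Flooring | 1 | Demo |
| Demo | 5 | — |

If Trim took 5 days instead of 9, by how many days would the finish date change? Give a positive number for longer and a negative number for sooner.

-2

As given, the longest chain is Demo→Flooring→Appliances→Trim = 5+1+1+9 = 16, so the finish is 16 days.
Since Trim is critical, the -4 change carries straight to that chain (now 12 days).
Now Demo→Flooring→Countertops = 5+1+8 = 14 is longest, so the finish becomes 14 days.
Change in finish: 14 − 16 = -2 days.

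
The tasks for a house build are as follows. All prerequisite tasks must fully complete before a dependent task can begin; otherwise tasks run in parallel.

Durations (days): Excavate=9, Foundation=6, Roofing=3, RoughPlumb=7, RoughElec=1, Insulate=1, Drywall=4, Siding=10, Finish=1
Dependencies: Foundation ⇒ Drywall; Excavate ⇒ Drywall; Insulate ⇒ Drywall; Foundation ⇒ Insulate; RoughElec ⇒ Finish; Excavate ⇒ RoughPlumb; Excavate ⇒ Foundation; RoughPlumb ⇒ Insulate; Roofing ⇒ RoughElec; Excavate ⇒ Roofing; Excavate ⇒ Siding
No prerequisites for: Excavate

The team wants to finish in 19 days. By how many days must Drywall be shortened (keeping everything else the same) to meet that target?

2

Current finish: 21 days; target: 19.
Drywall is on every critical path, so each day cut from Drywall cuts the finish by one (this holds down to a finish of 19).
Need 21 − 19 = 2 days off Drywall → Drywall becomes 2 days, finish becomes 19.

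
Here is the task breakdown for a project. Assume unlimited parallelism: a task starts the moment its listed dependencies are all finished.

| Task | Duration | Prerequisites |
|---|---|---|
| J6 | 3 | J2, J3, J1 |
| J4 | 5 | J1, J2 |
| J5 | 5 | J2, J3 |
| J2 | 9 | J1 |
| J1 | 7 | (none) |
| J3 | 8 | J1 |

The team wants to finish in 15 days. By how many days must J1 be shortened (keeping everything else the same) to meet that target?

Current finish: 21 days; target: 15.
J1 is on every critical path, so each day cut from J1 cuts the finish by one (this holds down to a finish of 15).
Need 21 − 15 = 6 days off J1 → J1 becomes 1 day, finish becomes 15.

6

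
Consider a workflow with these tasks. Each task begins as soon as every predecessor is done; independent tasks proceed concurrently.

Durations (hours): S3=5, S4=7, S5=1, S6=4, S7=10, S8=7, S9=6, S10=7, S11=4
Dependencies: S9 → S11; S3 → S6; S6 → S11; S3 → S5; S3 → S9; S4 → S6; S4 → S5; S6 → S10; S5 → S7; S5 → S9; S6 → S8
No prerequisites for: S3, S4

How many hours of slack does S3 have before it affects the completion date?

2

S4→S5→S7 = 7+1+10 = 18 sets the makespan at 18 hours.
The longest chain containing S3 totals 16 hours.
Slack of S3 = 2 − 0 = 2 hours.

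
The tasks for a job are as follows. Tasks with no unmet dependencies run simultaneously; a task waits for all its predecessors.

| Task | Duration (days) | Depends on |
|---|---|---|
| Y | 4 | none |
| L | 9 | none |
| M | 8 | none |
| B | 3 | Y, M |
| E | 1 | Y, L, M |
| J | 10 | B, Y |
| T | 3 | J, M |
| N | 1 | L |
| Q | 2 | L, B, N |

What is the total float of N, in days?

The longest chain is M→B→J→T = 8+3+10+3 = 24; overall finish 24 days.
Longest path through N: 12 days (earliest finish 10, latest finish 22).
So N can slip 22 − 10 = 12 days.

12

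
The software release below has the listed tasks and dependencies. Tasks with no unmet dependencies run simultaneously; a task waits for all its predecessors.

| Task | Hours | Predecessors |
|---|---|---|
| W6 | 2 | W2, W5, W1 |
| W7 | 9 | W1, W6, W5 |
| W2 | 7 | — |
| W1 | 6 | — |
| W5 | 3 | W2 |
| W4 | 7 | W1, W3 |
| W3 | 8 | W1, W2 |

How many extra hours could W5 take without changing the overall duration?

Critical path: W2→W3→W4 = 7+8+7 = 22, so the finish is 22 hours.
W5 finishes as early as 10 and must finish by 11.
So W5 can slip 11 − 10 = 1 hour.

1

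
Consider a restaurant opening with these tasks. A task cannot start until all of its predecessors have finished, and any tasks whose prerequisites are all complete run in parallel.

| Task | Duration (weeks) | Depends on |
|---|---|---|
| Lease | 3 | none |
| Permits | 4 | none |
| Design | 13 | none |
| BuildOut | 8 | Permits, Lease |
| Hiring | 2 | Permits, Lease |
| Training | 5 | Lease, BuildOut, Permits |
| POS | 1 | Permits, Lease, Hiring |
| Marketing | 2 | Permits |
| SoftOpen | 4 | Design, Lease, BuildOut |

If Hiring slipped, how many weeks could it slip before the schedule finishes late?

The longest chain is Permits→BuildOut→Training = 4+8+5 = 17; overall finish 17 weeks.
Longest path through Hiring: 7 weeks (earliest finish 6, latest finish 16).
Slack of Hiring = 14 − 4 = 10 weeks.

10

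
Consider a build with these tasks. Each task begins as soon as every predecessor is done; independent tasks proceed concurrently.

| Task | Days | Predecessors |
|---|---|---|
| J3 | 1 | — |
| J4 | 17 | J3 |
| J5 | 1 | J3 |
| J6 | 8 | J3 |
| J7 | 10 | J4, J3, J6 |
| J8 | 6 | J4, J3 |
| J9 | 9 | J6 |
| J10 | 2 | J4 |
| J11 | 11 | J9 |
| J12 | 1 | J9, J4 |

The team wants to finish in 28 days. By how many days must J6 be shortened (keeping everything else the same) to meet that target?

1

Current finish: 29 days; target: 28.
J6 is on every critical path, so each day cut from J6 cuts the finish by one (this holds down to a finish of 28).
Need 29 − 28 = 1 day off J6 → J6 becomes 7 days, finish becomes 28.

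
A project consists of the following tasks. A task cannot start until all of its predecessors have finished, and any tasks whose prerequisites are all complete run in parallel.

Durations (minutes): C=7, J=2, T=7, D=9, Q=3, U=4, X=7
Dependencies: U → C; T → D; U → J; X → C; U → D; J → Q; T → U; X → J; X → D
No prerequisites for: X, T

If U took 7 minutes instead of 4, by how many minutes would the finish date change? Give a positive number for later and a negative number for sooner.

The binding path is T→U→D = 7+4+9 = 20; finish at 20 minutes.
U lies on that path, so at 7 minutes the path becomes 23 minutes.
The critical path is still T→U→D; finish is now 23 minutes.
Change in finish: 23 − 20 = +3 minutes.

3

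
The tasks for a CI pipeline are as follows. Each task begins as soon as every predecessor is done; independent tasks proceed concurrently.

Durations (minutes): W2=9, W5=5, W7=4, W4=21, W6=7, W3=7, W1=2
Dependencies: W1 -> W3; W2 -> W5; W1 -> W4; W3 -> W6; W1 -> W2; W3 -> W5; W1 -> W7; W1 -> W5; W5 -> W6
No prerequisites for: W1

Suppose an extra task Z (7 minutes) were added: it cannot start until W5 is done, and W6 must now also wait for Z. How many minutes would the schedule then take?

Originally the schedule takes 23 minutes.
With Z inserted, W6 now waits for max(W5, W3, Z).
New critical path: W1→W2→W5→Z→W6 = 2+9+5+7+7 = 30 ⇒ 30 minutes.

30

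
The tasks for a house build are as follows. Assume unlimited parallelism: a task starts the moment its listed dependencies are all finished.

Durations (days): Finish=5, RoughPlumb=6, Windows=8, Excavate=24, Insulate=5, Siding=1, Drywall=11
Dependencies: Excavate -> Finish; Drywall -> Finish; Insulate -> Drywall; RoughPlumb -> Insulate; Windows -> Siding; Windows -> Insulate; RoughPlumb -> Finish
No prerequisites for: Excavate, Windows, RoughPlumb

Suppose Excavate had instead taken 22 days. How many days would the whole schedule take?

29

As given, the longest chain is Excavate→Finish = 24+5 = 29, so the finish is 29 days.
Excavate lies on that path, so at 22 days the path becomes 27 days.
The binding chain switches to Windows→Insulate→Drywall→Finish = 8+5+11+5 = 29; finish 29 days.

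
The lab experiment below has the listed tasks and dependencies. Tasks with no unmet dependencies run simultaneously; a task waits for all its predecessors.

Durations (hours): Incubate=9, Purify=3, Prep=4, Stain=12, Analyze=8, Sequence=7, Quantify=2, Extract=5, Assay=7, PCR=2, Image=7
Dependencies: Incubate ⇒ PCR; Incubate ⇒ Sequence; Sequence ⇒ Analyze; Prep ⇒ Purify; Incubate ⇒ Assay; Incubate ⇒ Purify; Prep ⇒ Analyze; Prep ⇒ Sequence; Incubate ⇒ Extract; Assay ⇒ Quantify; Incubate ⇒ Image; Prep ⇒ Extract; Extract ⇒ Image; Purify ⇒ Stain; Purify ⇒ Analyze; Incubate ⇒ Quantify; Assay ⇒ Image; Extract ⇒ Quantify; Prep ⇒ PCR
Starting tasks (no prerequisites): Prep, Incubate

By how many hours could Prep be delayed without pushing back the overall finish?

Critical path: Incubate→Sequence→Analyze = 9+7+8 = 24, so the finish is 24 hours.
Longest path through Prep: 19 hours (earliest finish 4, latest finish 9).
Float = 24 − 19 = 5.

5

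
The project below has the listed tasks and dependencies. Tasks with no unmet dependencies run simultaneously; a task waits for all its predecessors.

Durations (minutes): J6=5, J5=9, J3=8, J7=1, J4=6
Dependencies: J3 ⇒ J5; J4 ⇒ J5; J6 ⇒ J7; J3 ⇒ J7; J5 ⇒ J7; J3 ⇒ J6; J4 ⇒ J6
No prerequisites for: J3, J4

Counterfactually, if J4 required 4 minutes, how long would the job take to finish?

18

Critical path before the change: J3→J5→J7 = 8+9+1 = 18 giving 18 minutes.
J4 has 2 minutes of float (longest path through it is 16).
No other chain overtakes it, so the finish is 18 minutes.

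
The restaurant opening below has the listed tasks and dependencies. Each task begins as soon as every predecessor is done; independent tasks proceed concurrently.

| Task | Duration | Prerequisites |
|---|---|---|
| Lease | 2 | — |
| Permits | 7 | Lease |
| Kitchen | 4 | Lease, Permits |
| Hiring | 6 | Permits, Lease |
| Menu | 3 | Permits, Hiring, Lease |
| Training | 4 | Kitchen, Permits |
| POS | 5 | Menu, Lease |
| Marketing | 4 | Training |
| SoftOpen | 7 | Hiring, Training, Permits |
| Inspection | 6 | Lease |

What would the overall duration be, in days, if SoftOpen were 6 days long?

23

Critical path before the change: Lease→Permits→Kitchen→Training→SoftOpen = 2+7+4+4+7 = 24 giving 24 days.
SoftOpen lies on that path, so at 6 days the path becomes 23 days.
No other chain overtakes it, so the finish is 23 days.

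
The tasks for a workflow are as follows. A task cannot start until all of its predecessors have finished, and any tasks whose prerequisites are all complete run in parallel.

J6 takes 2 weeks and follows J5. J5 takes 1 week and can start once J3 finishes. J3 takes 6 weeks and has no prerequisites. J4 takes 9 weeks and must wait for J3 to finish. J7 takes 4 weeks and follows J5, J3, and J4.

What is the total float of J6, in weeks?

10

J3→J4→J7 = 6+9+4 = 19 sets the makespan at 19 weeks.
Longest path through J6: 9 weeks (earliest finish 9, latest finish 19).
Slack of J6 = 17 − 7 = 10 weeks.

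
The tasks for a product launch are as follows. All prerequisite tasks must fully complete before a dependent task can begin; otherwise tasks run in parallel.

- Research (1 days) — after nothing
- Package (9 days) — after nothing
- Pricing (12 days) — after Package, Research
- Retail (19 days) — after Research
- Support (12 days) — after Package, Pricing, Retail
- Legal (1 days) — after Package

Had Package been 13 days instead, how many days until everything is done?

37

The binding path is Package→Pricing→Support = 9+12+12 = 33; finish at 33 days.
Package lies on that path, so at 13 days the path becomes 37 days.
The critical path is still Package→Pricing→Support; finish is now 37 days.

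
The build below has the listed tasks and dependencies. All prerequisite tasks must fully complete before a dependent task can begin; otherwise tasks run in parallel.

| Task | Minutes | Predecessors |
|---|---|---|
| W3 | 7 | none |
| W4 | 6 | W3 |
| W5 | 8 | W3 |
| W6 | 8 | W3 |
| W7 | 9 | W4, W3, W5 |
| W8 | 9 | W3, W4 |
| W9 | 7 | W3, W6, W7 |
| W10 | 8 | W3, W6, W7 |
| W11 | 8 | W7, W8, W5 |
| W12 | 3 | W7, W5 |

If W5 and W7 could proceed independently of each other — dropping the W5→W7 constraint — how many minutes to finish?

Original critical path: W3→W5→W7→W10 = 7+8+9+8 = 32 ⇒ 32 minutes.
Without W5→W7, W7's earliest start moves from 15 to 13.
New critical path: W3→W4→W7→W10 = 7+6+9+8 = 30 ⇒ 30 minutes.

30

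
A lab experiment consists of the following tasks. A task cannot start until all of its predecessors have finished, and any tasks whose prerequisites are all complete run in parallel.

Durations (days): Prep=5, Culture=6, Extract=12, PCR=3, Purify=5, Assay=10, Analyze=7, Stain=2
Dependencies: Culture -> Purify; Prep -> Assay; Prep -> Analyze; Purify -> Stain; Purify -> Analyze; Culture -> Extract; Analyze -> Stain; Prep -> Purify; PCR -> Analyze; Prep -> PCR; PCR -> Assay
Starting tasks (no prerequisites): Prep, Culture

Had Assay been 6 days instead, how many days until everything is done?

20

As given, the longest chain is Culture→Purify→Analyze→Stain = 6+5+7+2 = 20, so the finish is 20 days.
The longest path through Assay is only 18 days, so Assay has float 2.
That remains the longest chain; total 20 days.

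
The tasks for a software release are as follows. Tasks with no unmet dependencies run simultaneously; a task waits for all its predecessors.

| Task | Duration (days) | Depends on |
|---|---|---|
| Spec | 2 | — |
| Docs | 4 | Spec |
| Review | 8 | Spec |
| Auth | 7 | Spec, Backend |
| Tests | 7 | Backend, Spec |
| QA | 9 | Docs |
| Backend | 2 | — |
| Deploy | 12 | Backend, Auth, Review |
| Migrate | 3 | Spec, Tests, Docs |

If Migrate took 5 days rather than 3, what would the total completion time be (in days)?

22

The binding path is Spec→Review→Deploy = 2+8+12 = 22; finish at 22 days.
Migrate has 10 days of float (longest path through it is 12).
No other chain overtakes it, so the finish is 22 days.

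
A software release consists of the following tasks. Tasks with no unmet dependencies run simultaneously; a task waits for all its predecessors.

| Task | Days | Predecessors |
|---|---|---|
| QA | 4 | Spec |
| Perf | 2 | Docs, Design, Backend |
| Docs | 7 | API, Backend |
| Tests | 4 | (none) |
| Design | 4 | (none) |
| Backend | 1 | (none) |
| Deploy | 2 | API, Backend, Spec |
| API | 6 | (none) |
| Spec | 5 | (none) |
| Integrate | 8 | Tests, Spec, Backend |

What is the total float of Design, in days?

Critical path: API→Docs→Perf = 6+7+2 = 15, so the finish is 15 days.
Design finishes as early as 4 and must finish by 13.
So Design can slip 13 − 4 = 9 days.

9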